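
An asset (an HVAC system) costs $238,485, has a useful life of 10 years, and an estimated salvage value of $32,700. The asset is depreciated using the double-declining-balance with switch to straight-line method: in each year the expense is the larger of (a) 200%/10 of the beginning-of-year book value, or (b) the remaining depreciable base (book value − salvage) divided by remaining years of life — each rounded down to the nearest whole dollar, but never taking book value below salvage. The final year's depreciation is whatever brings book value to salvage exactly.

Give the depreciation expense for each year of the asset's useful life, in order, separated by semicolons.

$47,697; $38,157; $30,526; $24,421; $19,536; $15,629; $12,503; $10,003; $7,313; $0

Depreciable base = $238,485 − $32,700 = $205,785.
Year 1: DB = ⌊$238,485 × 200%/10⌋ = $47,697; SL = ⌊$205,785/10⌋ = $20,578 → take DB $47,697. Book value $190,788.
Year 2: DB = ⌊$190,788 × 200%/10⌋ = $38,157; SL = ⌊$158,088/9⌋ = $17,565 → take DB $38,157. Book value $152,631.
Year 3: DB = ⌊$152,631 × 200%/10⌋ = $30,526; SL = ⌊$119,931/8⌋ = $14,991 → take DB $30,526. Book value $122,105.
Year 4: DB = ⌊$122,105 × 200%/10⌋ = $24,421; SL = ⌊$89,405/7⌋ = $12,772 → take DB $24,421. Book value $97,684.
Year 5: DB = ⌊$97,684 × 200%/10⌋ = $19,536; SL = ⌊$64,984/6⌋ = $10,830 → take DB $19,536. Book value $78,148.
Year 6: DB = ⌊$78,148 × 200%/10⌋ = $15,629; SL = ⌊$45,448/5⌋ = $9,089 → take DB $15,629. Book value $62,519.
Year 7: DB = ⌊$62,519 × 200%/10⌋ = $12,503; SL = ⌊$29,819/4⌋ = $7,454 → take DB $12,503. Book value $50,016.
Year 8: DB = ⌊$50,016 × 200%/10⌋ = $10,003; SL = ⌊$17,316/3⌋ = $5,772 → take DB $10,003. Book value $40,013.
Year 9: DB = ⌊$40,013 × 200%/10⌋ = $8,002; SL = ⌊$7,313/2⌋ = $3,656 → take DB $8,002, capped at $7,313. Book value $32,700.
Year 10 (final): $32,700 − $32,700 = $0. Book value $32,700.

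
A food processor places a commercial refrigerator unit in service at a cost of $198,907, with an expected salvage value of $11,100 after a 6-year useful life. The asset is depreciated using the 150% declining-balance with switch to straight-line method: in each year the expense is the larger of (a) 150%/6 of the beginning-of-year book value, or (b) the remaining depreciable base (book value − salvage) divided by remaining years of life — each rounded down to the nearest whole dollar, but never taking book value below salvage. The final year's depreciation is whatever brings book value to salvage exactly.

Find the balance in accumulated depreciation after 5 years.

$163,535

Depreciable base = $198,907 − $11,100 = $187,807.
Year 1: DB = ⌊$198,907 × 150%/6⌋ = $49,726; SL = ⌊$187,807/6⌋ = $31,301 → take DB $49,726. Book value $149,181.
Year 2: DB = ⌊$149,181 × 150%/6⌋ = $37,295; SL = ⌊$138,081/5⌋ = $27,616 → take DB $37,295. Book value $111,886.
Year 3: DB = ⌊$111,886 × 150%/6⌋ = $27,971; SL = ⌊$100,786/4⌋ = $25,196 → take DB $27,971. Book value $83,915.
Year 4: DB = ⌊$83,915 × 150%/6⌋ = $20,978; SL = ⌊$72,815/3⌋ = $24,271 → take SL $24,271. Book value $59,644.
Year 5: DB = ⌊$59,644 × 150%/6⌋ = $14,911; SL = ⌊$48,544/2⌋ = $24,272 → take SL $24,272. Book value $35,372.
Accumulated through year 5 = $198,907 − $35,372 = $163,535.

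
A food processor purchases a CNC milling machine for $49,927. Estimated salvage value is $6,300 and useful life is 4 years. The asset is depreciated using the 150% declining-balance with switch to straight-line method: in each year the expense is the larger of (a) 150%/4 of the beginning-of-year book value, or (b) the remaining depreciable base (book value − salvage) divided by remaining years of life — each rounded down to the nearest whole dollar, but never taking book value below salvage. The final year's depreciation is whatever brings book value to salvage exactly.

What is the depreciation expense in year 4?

Depreciable base = $49,927 − $6,300 = $43,627.
Year 1: DB = ⌊$49,927 × 150%/4⌋ = $18,722; SL = ⌊$43,627/4⌋ = $10,906 → take DB $18,722. Book value $31,205.
Year 2: DB = ⌊$31,205 × 150%/4⌋ = $11,701; SL = ⌊$24,905/3⌋ = $8,301 → take DB $11,701. Book value $19,504.
Year 3: DB = ⌊$19,504 × 150%/4⌋ = $7,314; SL = ⌊$13,204/2⌋ = $6,602 → take DB $7,314. Book value $12,190.
Year 4 (final): $12,190 − $6,300 = $5,890. Book value $6,300.

$5,890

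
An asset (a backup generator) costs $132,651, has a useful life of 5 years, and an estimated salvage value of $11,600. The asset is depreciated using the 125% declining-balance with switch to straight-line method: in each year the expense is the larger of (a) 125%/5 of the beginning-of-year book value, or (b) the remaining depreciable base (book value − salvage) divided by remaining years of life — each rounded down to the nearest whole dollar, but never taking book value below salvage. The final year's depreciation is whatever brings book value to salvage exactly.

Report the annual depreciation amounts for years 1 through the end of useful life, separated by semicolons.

$33,162; $24,872; $21,005; $21,006; $21,006

Depreciable base = $132,651 − $11,600 = $121,051.
Year 1: DB = ⌊$132,651 × 125%/5⌋ = $33,162; SL = ⌊$121,051/5⌋ = $24,210 → take DB $33,162. Book value $99,489.
Year 2: DB = ⌊$99,489 × 125%/5⌋ = $24,872; SL = ⌊$87,889/4⌋ = $21,972 → take DB $24,872. Book value $74,617.
Year 3: DB = ⌊$74,617 × 125%/5⌋ = $18,654; SL = ⌊$63,017/3⌋ = $21,005 → take SL $21,005. Book value $53,612.
Year 4: DB = ⌊$53,612 × 125%/5⌋ = $13,403; SL = ⌊$42,012/2⌋ = $21,006 → take SL $21,006. Book value $32,606.
Year 5 (final): $32,606 − $11,600 = $21,006. Book value $11,600.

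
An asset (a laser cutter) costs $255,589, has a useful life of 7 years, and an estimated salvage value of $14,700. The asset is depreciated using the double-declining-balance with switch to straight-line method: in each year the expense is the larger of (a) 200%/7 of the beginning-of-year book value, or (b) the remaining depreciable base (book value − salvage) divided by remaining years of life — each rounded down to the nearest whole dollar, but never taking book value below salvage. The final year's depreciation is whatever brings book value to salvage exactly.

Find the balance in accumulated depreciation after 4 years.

Depreciable base = $255,589 − $14,700 = $240,889.
Year 1: DB = ⌊$255,589 × 200%/7⌋ = $73,025; SL = ⌊$240,889/7⌋ = $34,412 → take DB $73,025. Book value $182,564.
Year 2: DB = ⌊$182,564 × 200%/7⌋ = $52,161; SL = ⌊$167,864/6⌋ = $27,977 → take DB $52,161. Book value $130,403.
Year 3: DB = ⌊$130,403 × 200%/7⌋ = $37,258; SL = ⌊$115,703/5⌋ = $23,140 → take DB $37,258. Book value $93,145.
Year 4: DB = ⌊$93,145 × 200%/7⌋ = $26,612; SL = ⌊$78,445/4⌋ = $19,611 → take DB $26,612. Book value $66,533.
Accumulated through year 4 = $255,589 − $66,533 = $189,056.

$189,056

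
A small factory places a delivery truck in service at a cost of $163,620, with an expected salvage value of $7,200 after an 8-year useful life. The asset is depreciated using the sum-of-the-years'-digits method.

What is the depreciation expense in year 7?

Depreciable base = $163,620 − $7,200 = $156,420.
Sum of the years' digits = 8+7+6+5+4+3+2+1 = 36.
Year 1: $156,420 × 8/36 = $34,760. Book value $128,860.
Year 2: $156,420 × 7/36 = $30,415. Book value $98,445.
Year 3: $156,420 × 6/36 = $26,070. Book value $72,375.
Year 4: $156,420 × 5/36 = $21,725. Book value $50,650.
Year 5: $156,420 × 4/36 = $17,380. Book value $33,270.
Year 6: $156,420 × 3/36 = $13,035. Book value $20,235.
Year 7: $156,420 × 2/36 = $8,690. Book value $11,545.

$8,690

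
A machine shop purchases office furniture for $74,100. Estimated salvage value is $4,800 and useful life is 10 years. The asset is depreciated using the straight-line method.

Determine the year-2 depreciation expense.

$6,930

Depreciable base = $74,100 − $4,800 = $69,300.
Annual expense = $69,300 / 10 = $6,930.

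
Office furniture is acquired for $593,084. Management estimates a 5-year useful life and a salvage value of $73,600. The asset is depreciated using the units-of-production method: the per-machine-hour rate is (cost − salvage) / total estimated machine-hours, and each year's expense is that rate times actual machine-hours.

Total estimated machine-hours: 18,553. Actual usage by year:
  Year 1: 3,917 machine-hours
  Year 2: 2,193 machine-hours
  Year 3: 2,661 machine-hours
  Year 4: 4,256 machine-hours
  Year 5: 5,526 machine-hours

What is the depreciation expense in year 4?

$119,168

Depreciable base = $593,084 − $73,600 = $519,484.
Rate = $519,484 / 18,553 machine-hours = $28 per machine-hour.
Year 1: 3,917 × $28 = $109,676. Book value $483,408.
Year 2: 2,193 × $28 = $61,404. Book value $422,004.
Year 3: 2,661 × $28 = $74,508. Book value $347,496.
Year 4: 4,256 × $28 = $119,168. Book value $228,328.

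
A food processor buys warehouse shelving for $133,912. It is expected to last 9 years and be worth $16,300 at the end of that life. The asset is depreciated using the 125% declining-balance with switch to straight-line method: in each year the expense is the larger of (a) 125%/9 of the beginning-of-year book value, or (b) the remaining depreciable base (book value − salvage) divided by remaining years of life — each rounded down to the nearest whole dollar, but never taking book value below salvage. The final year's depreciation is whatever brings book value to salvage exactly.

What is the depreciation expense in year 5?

Depreciable base = $133,912 − $16,300 = $117,612.
Year 1: DB = ⌊$133,912 × 125%/9⌋ = $18,598; SL = ⌊$117,612/9⌋ = $13,068 → take DB $18,598. Book value $115,314.
Year 2: DB = ⌊$115,314 × 125%/9⌋ = $16,015; SL = ⌊$99,014/8⌋ = $12,376 → take DB $16,015. Book value $99,299.
Year 3: DB = ⌊$99,299 × 125%/9⌋ = $13,791; SL = ⌊$82,999/7⌋ = $11,857 → take DB $13,791. Book value $85,508.
Year 4: DB = ⌊$85,508 × 125%/9⌋ = $11,876; SL = ⌊$69,208/6⌋ = $11,534 → take DB $11,876. Book value $73,632.
Year 5: DB = ⌊$73,632 × 125%/9⌋ = $10,226; SL = ⌊$57,332/5⌋ = $11,466 → take SL $11,466. Book value $62,166.

$11,466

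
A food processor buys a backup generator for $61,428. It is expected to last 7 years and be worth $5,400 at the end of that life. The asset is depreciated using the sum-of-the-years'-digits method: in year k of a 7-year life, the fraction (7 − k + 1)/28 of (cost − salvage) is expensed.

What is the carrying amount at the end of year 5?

$11,403

Depreciable base = $61,428 − $5,400 = $56,028.
Sum of the years' digits = 7+6+5+4+3+2+1 = 28.
Year 1: $56,028 × 7/28 = $14,007. Book value $47,421.
Year 2: $56,028 × 6/28 = $12,006. Book value $35,415.
Year 3: $56,028 × 5/28 = $10,005. Book value $25,410.
Year 4: $56,028 × 4/28 = $8,004. Book value $17,406.
Year 5: $56,028 × 3/28 = $6,003. Book value $11,403.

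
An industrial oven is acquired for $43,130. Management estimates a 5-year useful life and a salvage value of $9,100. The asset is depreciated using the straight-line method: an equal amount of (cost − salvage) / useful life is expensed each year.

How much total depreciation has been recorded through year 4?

$27,224

Depreciable base = $43,130 − $9,100 = $34,030.
Annual expense = $34,030 / 5 = $6,806.
End of year 1: book value $36,324.
End of year 2: book value $29,518.
End of year 3: book value $22,712.
End of year 4: book value $15,906.
Accumulated through year 4 = $43,130 − $15,906 = $27,224.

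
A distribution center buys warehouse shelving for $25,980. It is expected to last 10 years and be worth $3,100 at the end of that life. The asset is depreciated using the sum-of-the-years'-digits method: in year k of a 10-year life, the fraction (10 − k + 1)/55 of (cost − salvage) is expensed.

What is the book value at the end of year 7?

Depreciable base = $25,980 − $3,100 = $22,880.
Sum of the years' digits = 10+9+8+7+6+5+4+3+2+1 = 55.
Year 1: $22,880 × 10/55 = $4,160. Book value $21,820.
Year 2: $22,880 × 9/55 = $3,744. Book value $18,076.
Year 3: $22,880 × 8/55 = $3,328. Book value $14,748.
Year 4: $22,880 × 7/55 = $2,912. Book value $11,836.
Year 5: $22,880 × 6/55 = $2,496. Book value $9,340.
Year 6: $22,880 × 5/55 = $2,080. Book value $7,260.
Year 7: $22,880 × 4/55 = $1,664. Book value $5,596.

$5,596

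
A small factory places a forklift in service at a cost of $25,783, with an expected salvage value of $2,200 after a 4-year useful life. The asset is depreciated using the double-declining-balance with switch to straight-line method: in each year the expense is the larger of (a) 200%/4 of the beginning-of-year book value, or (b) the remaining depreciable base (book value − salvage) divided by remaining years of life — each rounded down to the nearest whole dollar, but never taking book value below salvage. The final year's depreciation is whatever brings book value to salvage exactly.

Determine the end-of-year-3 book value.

$3,223

Depreciable base = $25,783 − $2,200 = $23,583.
Year 1: DB = ⌊$25,783 × 200%/4⌋ = $12,891; SL = ⌊$23,583/4⌋ = $5,895 → take DB $12,891. Book value $12,892.
Year 2: DB = ⌊$12,892 × 200%/4⌋ = $6,446; SL = ⌊$10,692/3⌋ = $3,564 → take DB $6,446. Book value $6,446.
Year 3: DB = ⌊$6,446 × 200%/4⌋ = $3,223; SL = ⌊$4,246/2⌋ = $2,123 → take DB $3,223. Book value $3,223.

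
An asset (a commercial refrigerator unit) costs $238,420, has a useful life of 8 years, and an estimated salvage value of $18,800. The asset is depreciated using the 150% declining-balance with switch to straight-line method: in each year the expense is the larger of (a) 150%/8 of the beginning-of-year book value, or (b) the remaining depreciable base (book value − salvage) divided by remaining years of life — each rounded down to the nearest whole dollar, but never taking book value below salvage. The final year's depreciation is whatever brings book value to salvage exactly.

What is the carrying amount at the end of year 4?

Depreciable base = $238,420 − $18,800 = $219,620.
Year 1: DB = ⌊$238,420 × 150%/8⌋ = $44,703; SL = ⌊$219,620/8⌋ = $27,452 → take DB $44,703. Book value $193,717.
Year 2: DB = ⌊$193,717 × 150%/8⌋ = $36,321; SL = ⌊$174,917/7⌋ = $24,988 → take DB $36,321. Book value $157,396.
Year 3: DB = ⌊$157,396 × 150%/8⌋ = $29,511; SL = ⌊$138,596/6⌋ = $23,099 → take DB $29,511. Book value $127,885.
Year 4: DB = ⌊$127,885 × 150%/8⌋ = $23,978; SL = ⌊$109,085/5⌋ = $21,817 → take DB $23,978. Book value $103,907.

$103,907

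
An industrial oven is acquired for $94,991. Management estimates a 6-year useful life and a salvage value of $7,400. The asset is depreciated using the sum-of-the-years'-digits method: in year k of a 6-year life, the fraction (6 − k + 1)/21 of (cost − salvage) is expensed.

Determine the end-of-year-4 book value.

Depreciable base = $94,991 − $7,400 = $87,591.
Sum of the years' digits = 6+5+4+3+2+1 = 21.
Year 1: $87,591 × 6/21 = $25,026. Book value $69,965.
Year 2: $87,591 × 5/21 = $20,855. Book value $49,110.
Year 3: $87,591 × 4/21 = $16,684. Book value $32,426.
Year 4: $87,591 × 3/21 = $12,513. Book value $19,913.

$19,913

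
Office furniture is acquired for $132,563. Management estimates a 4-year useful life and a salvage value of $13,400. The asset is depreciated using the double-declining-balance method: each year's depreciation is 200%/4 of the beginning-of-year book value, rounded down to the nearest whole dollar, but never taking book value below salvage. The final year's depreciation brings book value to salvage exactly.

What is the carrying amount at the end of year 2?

$33,141

Depreciable base = $132,563 − $13,400 = $119,163.
Year 1: ⌊$132,563 × 200%/4⌋ = $66,281. Book value $66,282.
Year 2: ⌊$66,282 × 200%/4⌋ = $33,141. Book value $33,141.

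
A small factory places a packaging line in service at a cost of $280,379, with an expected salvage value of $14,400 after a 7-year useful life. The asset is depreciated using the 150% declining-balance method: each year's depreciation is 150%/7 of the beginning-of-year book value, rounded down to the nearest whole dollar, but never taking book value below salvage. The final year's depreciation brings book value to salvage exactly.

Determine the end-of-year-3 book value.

$136,001

Depreciable base = $280,379 − $14,400 = $265,979.
Year 1: ⌊$280,379 × 150%/7⌋ = $60,081. Book value $220,298.
Year 2: ⌊$220,298 × 150%/7⌋ = $47,206. Book value $173,092.
Year 3: ⌊$173,092 × 150%/7⌋ = $37,091. Book value $136,001.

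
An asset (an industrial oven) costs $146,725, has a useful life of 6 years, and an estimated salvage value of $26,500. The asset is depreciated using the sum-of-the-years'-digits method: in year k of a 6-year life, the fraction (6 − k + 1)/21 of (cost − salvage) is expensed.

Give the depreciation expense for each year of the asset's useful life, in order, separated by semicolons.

$34,350; $28,625; $22,900; $17,175; $11,450; $5,725

Depreciable base = $146,725 − $26,500 = $120,225.
Sum of the years' digits = 6+5+4+3+2+1 = 21.
Year 1: $120,225 × 6/21 = $34,350. Book value $112,375.
Year 2: $120,225 × 5/21 = $28,625. Book value $83,750.
Year 3: $120,225 × 4/21 = $22,900. Book value $60,850.
Year 4: $120,225 × 3/21 = $17,175. Book value $43,675.
Year 5: $120,225 × 2/21 = $11,450. Book value $32,225.
Year 6: $120,225 × 1/21 = $5,725. Book value $26,500.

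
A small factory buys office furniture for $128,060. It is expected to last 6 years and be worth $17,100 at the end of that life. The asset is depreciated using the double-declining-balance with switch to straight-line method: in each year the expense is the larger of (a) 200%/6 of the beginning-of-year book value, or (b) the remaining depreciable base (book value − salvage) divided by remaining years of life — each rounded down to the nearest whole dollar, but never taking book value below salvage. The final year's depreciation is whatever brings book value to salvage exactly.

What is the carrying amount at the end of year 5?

$17,100

Depreciable base = $128,060 − $17,100 = $110,960.
Year 1: DB = ⌊$128,060 × 200%/6⌋ = $42,686; SL = ⌊$110,960/6⌋ = $18,493 → take DB $42,686. Book value $85,374.
Year 2: DB = ⌊$85,374 × 200%/6⌋ = $28,458; SL = ⌊$68,274/5⌋ = $13,654 → take DB $28,458. Book value $56,916.
Year 3: DB = ⌊$56,916 × 200%/6⌋ = $18,972; SL = ⌊$39,816/4⌋ = $9,954 → take DB $18,972. Book value $37,944.
Year 4: DB = ⌊$37,944 × 200%/6⌋ = $12,648; SL = ⌊$20,844/3⌋ = $6,948 → take DB $12,648. Book value $25,296.
Year 5: DB = ⌊$25,296 × 200%/6⌋ = $8,432; SL = ⌊$8,196/2⌋ = $4,098 → take DB $8,432, capped at $8,196. Book value $17,100.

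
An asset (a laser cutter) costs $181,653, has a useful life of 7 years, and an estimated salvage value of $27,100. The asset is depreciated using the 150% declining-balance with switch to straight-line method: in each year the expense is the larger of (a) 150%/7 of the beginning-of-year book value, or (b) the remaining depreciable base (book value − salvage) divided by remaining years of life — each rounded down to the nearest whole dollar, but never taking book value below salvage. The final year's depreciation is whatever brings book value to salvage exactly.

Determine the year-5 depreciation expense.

$14,835

Depreciable base = $181,653 − $27,100 = $154,553.
Year 1: DB = ⌊$181,653 × 150%/7⌋ = $38,925; SL = ⌊$154,553/7⌋ = $22,079 → take DB $38,925. Book value $142,728.
Year 2: DB = ⌊$142,728 × 150%/7⌋ = $30,584; SL = ⌊$115,628/6⌋ = $19,271 → take DB $30,584. Book value $112,144.
Year 3: DB = ⌊$112,144 × 150%/7⌋ = $24,030; SL = ⌊$85,044/5⌋ = $17,008 → take DB $24,030. Book value $88,114.
Year 4: DB = ⌊$88,114 × 150%/7⌋ = $18,881; SL = ⌊$61,014/4⌋ = $15,253 → take DB $18,881. Book value $69,233.
Year 5: DB = ⌊$69,233 × 150%/7⌋ = $14,835; SL = ⌊$42,133/3⌋ = $14,044 → take DB $14,835. Book value $54,398.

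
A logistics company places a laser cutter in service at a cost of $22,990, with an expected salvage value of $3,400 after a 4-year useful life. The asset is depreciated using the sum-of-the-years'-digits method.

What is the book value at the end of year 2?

Depreciable base = $22,990 − $3,400 = $19,590.
Sum of the years' digits = 4+3+2+1 = 10.
Year 1: $19,590 × 4/10 = $7,836. Book value $15,154.
Year 2: $19,590 × 3/10 = $5,877. Book value $9,277.

$9,277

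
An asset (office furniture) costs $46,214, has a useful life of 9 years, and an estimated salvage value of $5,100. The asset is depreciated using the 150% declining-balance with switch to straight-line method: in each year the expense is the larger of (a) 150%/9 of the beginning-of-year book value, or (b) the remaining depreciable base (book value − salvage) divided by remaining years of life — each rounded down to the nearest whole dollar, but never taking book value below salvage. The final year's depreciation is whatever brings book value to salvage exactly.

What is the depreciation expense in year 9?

Depreciable base = $46,214 − $5,100 = $41,114.
Year 1: DB = ⌊$46,214 × 150%/9⌋ = $7,702; SL = ⌊$41,114/9⌋ = $4,568 → take DB $7,702. Book value $38,512.
Year 2: DB = ⌊$38,512 × 150%/9⌋ = $6,418; SL = ⌊$33,412/8⌋ = $4,176 → take DB $6,418. Book value $32,094.
Year 3: DB = ⌊$32,094 × 150%/9⌋ = $5,349; SL = ⌊$26,994/7⌋ = $3,856 → take DB $5,349. Book value $26,745.
Year 4: DB = ⌊$26,745 × 150%/9⌋ = $4,457; SL = ⌊$21,645/6⌋ = $3,607 → take DB $4,457. Book value $22,288.
Year 5: DB = ⌊$22,288 × 150%/9⌋ = $3,714; SL = ⌊$17,188/5⌋ = $3,437 → take DB $3,714. Book value $18,574.
Year 6: DB = ⌊$18,574 × 150%/9⌋ = $3,095; SL = ⌊$13,474/4⌋ = $3,368 → take SL $3,368. Book value $15,206.
Year 7: DB = ⌊$15,206 × 150%/9⌋ = $2,534; SL = ⌊$10,106/3⌋ = $3,368 → take SL $3,368. Book value $11,838.
Year 8: DB = ⌊$11,838 × 150%/9⌋ = $1,973; SL = ⌊$6,738/2⌋ = $3,369 → take SL $3,369. Book value $8,469.
Year 9 (final): $8,469 − $5,100 = $3,369. Book value $5,100.

$3,369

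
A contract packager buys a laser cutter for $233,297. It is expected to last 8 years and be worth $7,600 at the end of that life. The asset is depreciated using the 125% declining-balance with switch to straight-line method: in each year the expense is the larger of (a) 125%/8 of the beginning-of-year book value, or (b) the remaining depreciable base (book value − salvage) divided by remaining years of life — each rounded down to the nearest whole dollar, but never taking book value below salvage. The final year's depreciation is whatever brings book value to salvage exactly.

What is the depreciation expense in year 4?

$26,414

Depreciable base = $233,297 − $7,600 = $225,697.
Year 1: DB = ⌊$233,297 × 125%/8⌋ = $36,452; SL = ⌊$225,697/8⌋ = $28,212 → take DB $36,452. Book value $196,845.
Year 2: DB = ⌊$196,845 × 125%/8⌋ = $30,757; SL = ⌊$189,245/7⌋ = $27,035 → take DB $30,757. Book value $166,088.
Year 3: DB = ⌊$166,088 × 125%/8⌋ = $25,951; SL = ⌊$158,488/6⌋ = $26,414 → take SL $26,414. Book value $139,674.
Year 4: DB = ⌊$139,674 × 125%/8⌋ = $21,824; SL = ⌊$132,074/5⌋ = $26,414 → take SL $26,414. Book value $113,260.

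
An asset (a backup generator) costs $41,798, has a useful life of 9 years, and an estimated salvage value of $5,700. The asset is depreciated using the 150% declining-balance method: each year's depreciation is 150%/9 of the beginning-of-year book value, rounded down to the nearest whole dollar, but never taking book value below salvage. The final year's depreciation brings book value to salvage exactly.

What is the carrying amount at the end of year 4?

Depreciable base = $41,798 − $5,700 = $36,098.
Year 1: ⌊$41,798 × 150%/9⌋ = $6,966. Book value $34,832.
Year 2: ⌊$34,832 × 150%/9⌋ = $5,805. Book value $29,027.
Year 3: ⌊$29,027 × 150%/9⌋ = $4,837. Book value $24,190.
Year 4: ⌊$24,190 × 150%/9⌋ = $4,031. Book value $20,159.

$20,159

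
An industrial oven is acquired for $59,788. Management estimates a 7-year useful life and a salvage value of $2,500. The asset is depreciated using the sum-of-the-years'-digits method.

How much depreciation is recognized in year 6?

$4,092

Depreciable base = $59,788 − $2,500 = $57,288.
Sum of the years' digits = 7+6+5+4+3+2+1 = 28.
Year 1: $57,288 × 7/28 = $14,322. Book value $45,466.
Year 2: $57,288 × 6/28 = $12,276. Book value $33,190.
Year 3: $57,288 × 5/28 = $10,230. Book value $22,960.
Year 4: $57,288 × 4/28 = $8,184. Book value $14,776.
Year 5: $57,288 × 3/28 = $6,138. Book value $8,638.
Year 6: $57,288 × 2/28 = $4,092. Book value $4,546.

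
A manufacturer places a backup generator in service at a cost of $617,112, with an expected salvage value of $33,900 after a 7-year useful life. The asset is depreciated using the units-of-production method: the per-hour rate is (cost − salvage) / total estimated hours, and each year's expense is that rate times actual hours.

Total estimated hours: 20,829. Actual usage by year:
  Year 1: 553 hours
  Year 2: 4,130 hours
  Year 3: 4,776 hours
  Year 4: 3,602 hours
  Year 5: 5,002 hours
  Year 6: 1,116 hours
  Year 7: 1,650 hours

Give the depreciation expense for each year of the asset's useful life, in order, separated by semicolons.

Depreciable base = $617,112 − $33,900 = $583,212.
Rate = $583,212 / 20,829 hours = $28 per hour.
Year 1: 553 × $28 = $15,484. Book value $601,628.
Year 2: 4,130 × $28 = $115,640. Book value $485,988.
Year 3: 4,776 × $28 = $133,728. Book value $352,260.
Year 4: 3,602 × $28 = $100,856. Book value $251,404.
Year 5: 5,002 × $28 = $140,056. Book value $111,348.
Year 6: 1,116 × $28 = $31,248. Book value $80,100.
Year 7: 1,650 × $28 = $46,200. Book value $33,900.

$15,484; $115,640; $133,728; $100,856; $140,056; $31,248; $46,200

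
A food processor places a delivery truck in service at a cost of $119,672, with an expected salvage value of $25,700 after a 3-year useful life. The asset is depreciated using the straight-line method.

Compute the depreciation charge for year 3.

$31,324

Depreciable base = $119,672 − $25,700 = $93,972.
Annual expense = $93,972 / 3 = $31,324.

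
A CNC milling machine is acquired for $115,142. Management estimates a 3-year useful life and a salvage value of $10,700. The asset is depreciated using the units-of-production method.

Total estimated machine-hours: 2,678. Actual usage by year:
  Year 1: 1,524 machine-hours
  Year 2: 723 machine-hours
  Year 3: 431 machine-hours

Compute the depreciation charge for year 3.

$16,809

Depreciable base = $115,142 − $10,700 = $104,442.
Rate = $104,442 / 2,678 machine-hours = $39 per machine-hour.
Year 1: 1,524 × $39 = $59,436. Book value $55,706.
Year 2: 723 × $39 = $28,197. Book value $27,509.
Year 3: 431 × $39 = $16,809. Book value $10,700.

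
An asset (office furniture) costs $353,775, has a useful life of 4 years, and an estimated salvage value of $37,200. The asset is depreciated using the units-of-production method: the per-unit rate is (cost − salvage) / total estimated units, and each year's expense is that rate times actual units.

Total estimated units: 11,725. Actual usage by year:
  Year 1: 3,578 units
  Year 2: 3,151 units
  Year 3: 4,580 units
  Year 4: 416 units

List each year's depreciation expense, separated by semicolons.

$96,606; $85,077; $123,660; $11,232

Depreciable base = $353,775 − $37,200 = $316,575.
Rate = $316,575 / 11,725 units = $27 per unit.
Year 1: 3,578 × $27 = $96,606. Book value $257,169.
Year 2: 3,151 × $27 = $85,077. Book value $172,092.
Year 3: 4,580 × $27 = $123,660. Book value $48,432.
Year 4: 416 × $27 = $11,232. Book value $37,200.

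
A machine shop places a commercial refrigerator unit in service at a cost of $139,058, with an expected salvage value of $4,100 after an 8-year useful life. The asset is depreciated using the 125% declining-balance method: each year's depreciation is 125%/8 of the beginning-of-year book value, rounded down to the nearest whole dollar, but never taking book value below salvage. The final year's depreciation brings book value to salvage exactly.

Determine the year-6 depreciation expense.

Depreciable base = $139,058 − $4,100 = $134,958.
Year 1: ⌊$139,058 × 125%/8⌋ = $21,727. Book value $117,331.
Year 2: ⌊$117,331 × 125%/8⌋ = $18,332. Book value $98,999.
Year 3: ⌊$98,999 × 125%/8⌋ = $15,468. Book value $83,531.
Year 4: ⌊$83,531 × 125%/8⌋ = $13,051. Book value $70,480.
Year 5: ⌊$70,480 × 125%/8⌋ = $11,012. Book value $59,468.
Year 6: ⌊$59,468 × 125%/8⌋ = $9,291. Book value $50,177.

$9,291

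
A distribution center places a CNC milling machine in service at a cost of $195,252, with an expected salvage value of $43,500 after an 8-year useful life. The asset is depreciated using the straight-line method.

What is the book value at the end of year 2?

$157,314

Depreciable base = $195,252 − $43,500 = $151,752.
Annual expense = $151,752 / 8 = $18,969.
End of year 1: book value $176,283.
End of year 2: book value $157,314.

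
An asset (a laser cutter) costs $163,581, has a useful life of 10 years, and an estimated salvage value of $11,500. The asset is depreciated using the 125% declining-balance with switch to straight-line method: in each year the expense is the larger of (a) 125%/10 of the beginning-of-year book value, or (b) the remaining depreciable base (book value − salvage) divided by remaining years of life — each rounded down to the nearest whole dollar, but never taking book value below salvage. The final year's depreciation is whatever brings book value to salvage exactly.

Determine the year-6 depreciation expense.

Depreciable base = $163,581 − $11,500 = $152,081.
Year 1: DB = ⌊$163,581 × 125%/10⌋ = $20,447; SL = ⌊$152,081/10⌋ = $15,208 → take DB $20,447. Book value $143,134.
Year 2: DB = ⌊$143,134 × 125%/10⌋ = $17,891; SL = ⌊$131,634/9⌋ = $14,626 → take DB $17,891. Book value $125,243.
Year 3: DB = ⌊$125,243 × 125%/10⌋ = $15,655; SL = ⌊$113,743/8⌋ = $14,217 → take DB $15,655. Book value $109,588.
Year 4: DB = ⌊$109,588 × 125%/10⌋ = $13,698; SL = ⌊$98,088/7⌋ = $14,012 → take SL $14,012. Book value $95,576.
Year 5: DB = ⌊$95,576 × 125%/10⌋ = $11,947; SL = ⌊$84,076/6⌋ = $14,012 → take SL $14,012. Book value $81,564.
Year 6: DB = ⌊$81,564 × 125%/10⌋ = $10,195; SL = ⌊$70,064/5⌋ = $14,012 → take SL $14,012. Book value $67,552.

$14,012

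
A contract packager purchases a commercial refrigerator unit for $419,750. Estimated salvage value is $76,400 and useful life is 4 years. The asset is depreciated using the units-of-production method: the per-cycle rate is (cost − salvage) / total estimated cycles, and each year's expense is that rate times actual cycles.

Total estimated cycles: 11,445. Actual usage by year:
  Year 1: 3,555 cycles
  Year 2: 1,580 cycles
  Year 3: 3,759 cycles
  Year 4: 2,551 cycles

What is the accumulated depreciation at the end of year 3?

Depreciable base = $419,750 − $76,400 = $343,350.
Rate = $343,350 / 11,445 cycles = $30 per cycle.
Year 1: 3,555 × $30 = $106,650. Book value $313,100.
Year 2: 1,580 × $30 = $47,400. Book value $265,700.
Year 3: 3,759 × $30 = $112,770. Book value $152,930.
Accumulated through year 3 = $419,750 − $152,930 = $266,820.

$266,820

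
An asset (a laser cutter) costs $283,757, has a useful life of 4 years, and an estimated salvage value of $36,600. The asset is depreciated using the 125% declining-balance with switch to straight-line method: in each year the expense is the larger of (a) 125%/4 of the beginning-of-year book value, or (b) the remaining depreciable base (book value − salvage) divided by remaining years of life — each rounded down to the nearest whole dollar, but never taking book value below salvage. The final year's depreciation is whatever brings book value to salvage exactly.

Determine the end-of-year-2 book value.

Depreciable base = $283,757 − $36,600 = $247,157.
Year 1: DB = ⌊$283,757 × 125%/4⌋ = $88,674; SL = ⌊$247,157/4⌋ = $61,789 → take DB $88,674. Book value $195,083.
Year 2: DB = ⌊$195,083 × 125%/4⌋ = $60,963; SL = ⌊$158,483/3⌋ = $52,827 → take DB $60,963. Book value $134,120.

$134,120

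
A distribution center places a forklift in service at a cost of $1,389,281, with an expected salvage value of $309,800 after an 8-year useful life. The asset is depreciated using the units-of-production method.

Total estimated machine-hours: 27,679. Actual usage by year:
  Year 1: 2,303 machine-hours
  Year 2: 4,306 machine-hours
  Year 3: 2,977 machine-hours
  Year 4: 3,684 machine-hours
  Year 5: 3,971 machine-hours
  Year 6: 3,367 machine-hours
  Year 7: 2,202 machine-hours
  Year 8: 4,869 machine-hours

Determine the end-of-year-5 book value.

Depreciable base = $1,389,281 − $309,800 = $1,079,481.
Rate = $1,079,481 / 27,679 machine-hours = $39 per machine-hour.
Year 1: 2,303 × $39 = $89,817. Book value $1,299,464.
Year 2: 4,306 × $39 = $167,934. Book value $1,131,530.
Year 3: 2,977 × $39 = $116,103. Book value $1,015,427.
Year 4: 3,684 × $39 = $143,676. Book value $871,751.
Year 5: 3,971 × $39 = $154,869. Book value $716,882.

$716,882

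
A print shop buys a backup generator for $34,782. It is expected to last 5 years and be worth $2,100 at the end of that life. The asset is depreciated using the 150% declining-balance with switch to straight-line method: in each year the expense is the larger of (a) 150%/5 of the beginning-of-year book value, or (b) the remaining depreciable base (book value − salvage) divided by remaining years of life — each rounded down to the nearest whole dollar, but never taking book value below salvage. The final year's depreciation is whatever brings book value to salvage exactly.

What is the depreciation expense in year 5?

$4,916

Depreciable base = $34,782 − $2,100 = $32,682.
Year 1: DB = ⌊$34,782 × 150%/5⌋ = $10,434; SL = ⌊$32,682/5⌋ = $6,536 → take DB $10,434. Book value $24,348.
Year 2: DB = ⌊$24,348 × 150%/5⌋ = $7,304; SL = ⌊$22,248/4⌋ = $5,562 → take DB $7,304. Book value $17,044.
Year 3: DB = ⌊$17,044 × 150%/5⌋ = $5,113; SL = ⌊$14,944/3⌋ = $4,981 → take DB $5,113. Book value $11,931.
Year 4: DB = ⌊$11,931 × 150%/5⌋ = $3,579; SL = ⌊$9,831/2⌋ = $4,915 → take SL $4,915. Book value $7,016.
Year 5 (final): $7,016 − $2,100 = $4,916. Book value $2,100.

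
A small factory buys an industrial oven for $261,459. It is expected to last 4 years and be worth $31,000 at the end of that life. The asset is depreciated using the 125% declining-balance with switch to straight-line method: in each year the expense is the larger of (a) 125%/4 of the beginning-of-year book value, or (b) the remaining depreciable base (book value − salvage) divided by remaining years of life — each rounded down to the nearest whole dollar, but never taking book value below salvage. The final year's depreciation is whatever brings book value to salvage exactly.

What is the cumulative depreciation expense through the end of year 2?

$137,878

Depreciable base = $261,459 − $31,000 = $230,459.
Year 1: DB = ⌊$261,459 × 125%/4⌋ = $81,705; SL = ⌊$230,459/4⌋ = $57,614 → take DB $81,705. Book value $179,754.
Year 2: DB = ⌊$179,754 × 125%/4⌋ = $56,173; SL = ⌊$148,754/3⌋ = $49,584 → take DB $56,173. Book value $123,581.
Accumulated through year 2 = $261,459 − $123,581 = $137,878.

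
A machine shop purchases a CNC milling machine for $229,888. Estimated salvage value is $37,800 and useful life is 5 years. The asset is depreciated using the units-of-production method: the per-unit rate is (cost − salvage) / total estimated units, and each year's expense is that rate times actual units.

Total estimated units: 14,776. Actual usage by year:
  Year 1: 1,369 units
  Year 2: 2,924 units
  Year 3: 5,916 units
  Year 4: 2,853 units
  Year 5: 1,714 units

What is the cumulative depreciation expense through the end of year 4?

Depreciable base = $229,888 − $37,800 = $192,088.
Rate = $192,088 / 14,776 units = $13 per unit.
Year 1: 1,369 × $13 = $17,797. Book value $212,091.
Year 2: 2,924 × $13 = $38,012. Book value $174,079.
Year 3: 5,916 × $13 = $76,908. Book value $97,171.
Year 4: 2,853 × $13 = $37,089. Book value $60,082.
Accumulated through year 4 = $229,888 − $60,082 = $169,806.

$169,806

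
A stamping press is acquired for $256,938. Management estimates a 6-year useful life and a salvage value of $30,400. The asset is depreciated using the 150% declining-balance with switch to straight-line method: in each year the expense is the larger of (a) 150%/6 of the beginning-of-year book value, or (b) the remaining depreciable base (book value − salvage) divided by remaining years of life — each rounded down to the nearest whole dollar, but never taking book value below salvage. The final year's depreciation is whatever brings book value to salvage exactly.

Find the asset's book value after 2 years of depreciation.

$144,528

Depreciable base = $256,938 − $30,400 = $226,538.
Year 1: DB = ⌊$256,938 × 150%/6⌋ = $64,234; SL = ⌊$226,538/6⌋ = $37,756 → take DB $64,234. Book value $192,704.
Year 2: DB = ⌊$192,704 × 150%/6⌋ = $48,176; SL = ⌊$162,304/5⌋ = $32,460 → take DB $48,176. Book value $144,528.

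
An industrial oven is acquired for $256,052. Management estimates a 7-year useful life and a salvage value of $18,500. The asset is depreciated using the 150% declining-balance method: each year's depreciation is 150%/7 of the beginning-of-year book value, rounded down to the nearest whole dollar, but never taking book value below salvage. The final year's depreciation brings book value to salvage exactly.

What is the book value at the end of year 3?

$124,201

Depreciable base = $256,052 − $18,500 = $237,552.
Year 1: ⌊$256,052 × 150%/7⌋ = $54,868. Book value $201,184.
Year 2: ⌊$201,184 × 150%/7⌋ = $43,110. Book value $158,074.
Year 3: ⌊$158,074 × 150%/7⌋ = $33,873. Book value $124,201.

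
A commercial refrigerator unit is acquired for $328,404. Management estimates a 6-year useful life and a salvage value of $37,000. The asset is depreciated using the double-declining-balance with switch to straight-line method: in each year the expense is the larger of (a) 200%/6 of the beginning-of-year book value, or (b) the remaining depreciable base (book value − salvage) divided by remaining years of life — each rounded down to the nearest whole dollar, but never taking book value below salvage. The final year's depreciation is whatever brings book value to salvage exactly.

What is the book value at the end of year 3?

Depreciable base = $328,404 − $37,000 = $291,404.
Year 1: DB = ⌊$328,404 × 200%/6⌋ = $109,468; SL = ⌊$291,404/6⌋ = $48,567 → take DB $109,468. Book value $218,936.
Year 2: DB = ⌊$218,936 × 200%/6⌋ = $72,978; SL = ⌊$181,936/5⌋ = $36,387 → take DB $72,978. Book value $145,958.
Year 3: DB = ⌊$145,958 × 200%/6⌋ = $48,652; SL = ⌊$108,958/4⌋ = $27,239 → take DB $48,652. Book value $97,306.

$97,306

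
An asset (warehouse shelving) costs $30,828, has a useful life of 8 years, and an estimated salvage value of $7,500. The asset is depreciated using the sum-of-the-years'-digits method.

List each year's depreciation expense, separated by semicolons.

$5,184; $4,536; $3,888; $3,240; $2,592; $1,944; $1,296; $648

Depreciable base = $30,828 − $7,500 = $23,328.
Sum of the years' digits = 8+7+6+5+4+3+2+1 = 36.
Year 1: $23,328 × 8/36 = $5,184. Book value $25,644.
Year 2: $23,328 × 7/36 = $4,536. Book value $21,108.
Year 3: $23,328 × 6/36 = $3,888. Book value $17,220.
Year 4: $23,328 × 5/36 = $3,240. Book value $13,980.
Year 5: $23,328 × 4/36 = $2,592. Book value $11,388.
Year 6: $23,328 × 3/36 = $1,944. Book value $9,444.
Year 7: $23,328 × 2/36 = $1,296. Book value $8,148.
Year 8: $23,328 × 1/36 = $648. Book value $7,500.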